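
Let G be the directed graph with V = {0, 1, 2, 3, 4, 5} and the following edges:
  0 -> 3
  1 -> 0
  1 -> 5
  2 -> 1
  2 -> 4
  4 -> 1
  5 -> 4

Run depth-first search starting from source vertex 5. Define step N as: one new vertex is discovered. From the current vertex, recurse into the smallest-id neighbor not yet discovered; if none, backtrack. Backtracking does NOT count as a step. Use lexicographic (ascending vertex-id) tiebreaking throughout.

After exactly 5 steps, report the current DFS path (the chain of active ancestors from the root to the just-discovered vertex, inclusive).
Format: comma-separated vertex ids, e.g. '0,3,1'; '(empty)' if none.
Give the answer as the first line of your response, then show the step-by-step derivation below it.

5,4,1,0,3

step 1: discover 5; path=5; order=5
step 2: discover 4; path=5>4; order=5,4
step 3: discover 1; path=5>4>1; order=5,4,1
step 4: discover 0; path=5>4>1>0; order=5,4,1,0
step 5: discover 3; path=5>4>1>0>3; order=5,4,1,0,3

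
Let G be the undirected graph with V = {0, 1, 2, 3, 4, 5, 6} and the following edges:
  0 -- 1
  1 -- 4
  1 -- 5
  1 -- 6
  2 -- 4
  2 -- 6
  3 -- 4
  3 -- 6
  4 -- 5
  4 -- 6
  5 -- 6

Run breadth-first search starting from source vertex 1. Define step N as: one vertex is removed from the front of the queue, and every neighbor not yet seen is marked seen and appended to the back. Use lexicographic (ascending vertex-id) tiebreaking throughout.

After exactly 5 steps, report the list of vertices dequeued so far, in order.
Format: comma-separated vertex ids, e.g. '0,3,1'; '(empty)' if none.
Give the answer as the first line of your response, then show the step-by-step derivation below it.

1,0,4,5,6

step 1: dequeue 1; queue=[0,4,5,6]; order=1
step 2: dequeue 0; queue=[4,5,6]; order=1,0
step 3: dequeue 4; queue=[5,6,2,3]; order=1,0,4
step 4: dequeue 5; queue=[6,2,3]; order=1,0,4,5
step 5: dequeue 6; queue=[2,3]; order=1,0,4,5,6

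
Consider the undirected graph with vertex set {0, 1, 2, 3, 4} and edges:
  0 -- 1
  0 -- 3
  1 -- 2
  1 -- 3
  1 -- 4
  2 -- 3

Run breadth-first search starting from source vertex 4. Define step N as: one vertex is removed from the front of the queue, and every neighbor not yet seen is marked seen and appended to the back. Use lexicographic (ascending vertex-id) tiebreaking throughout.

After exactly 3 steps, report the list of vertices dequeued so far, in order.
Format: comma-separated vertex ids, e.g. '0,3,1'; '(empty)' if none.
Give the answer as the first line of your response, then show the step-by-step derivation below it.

4,1,0

step 1: dequeue 4; queue=[1]; order=4
step 2: dequeue 1; queue=[0,2,3]; order=4,1
step 3: dequeue 0; queue=[2,3]; order=4,1,0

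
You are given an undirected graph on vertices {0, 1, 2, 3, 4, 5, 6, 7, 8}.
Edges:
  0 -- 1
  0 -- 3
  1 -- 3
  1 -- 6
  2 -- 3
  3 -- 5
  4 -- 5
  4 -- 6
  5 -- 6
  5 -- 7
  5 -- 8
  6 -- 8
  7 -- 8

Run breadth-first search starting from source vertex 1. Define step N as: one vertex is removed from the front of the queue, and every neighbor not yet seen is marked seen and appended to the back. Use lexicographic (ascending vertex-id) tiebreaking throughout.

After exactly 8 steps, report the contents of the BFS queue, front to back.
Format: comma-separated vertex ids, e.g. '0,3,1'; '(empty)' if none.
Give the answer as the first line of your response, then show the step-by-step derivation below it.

7

step 1: dequeue 1; queue=[0,3,6]; order=1
step 2: dequeue 0; queue=[3,6]; order=1,0
step 3: dequeue 3; queue=[6,2,5]; order=1,0,3
step 4: dequeue 6; queue=[2,5,4,8]; order=1,0,3,6
step 5: dequeue 2; queue=[5,4,8]; order=1,0,3,6,2
step 6: dequeue 5; queue=[4,8,7]; order=1,0,3,6,2,5
step 7: dequeue 4; queue=[8,7]; order=1,0,3,6,2,5,4
step 8: dequeue 8; queue=[7]; order=1,0,3,6,2,5,4,8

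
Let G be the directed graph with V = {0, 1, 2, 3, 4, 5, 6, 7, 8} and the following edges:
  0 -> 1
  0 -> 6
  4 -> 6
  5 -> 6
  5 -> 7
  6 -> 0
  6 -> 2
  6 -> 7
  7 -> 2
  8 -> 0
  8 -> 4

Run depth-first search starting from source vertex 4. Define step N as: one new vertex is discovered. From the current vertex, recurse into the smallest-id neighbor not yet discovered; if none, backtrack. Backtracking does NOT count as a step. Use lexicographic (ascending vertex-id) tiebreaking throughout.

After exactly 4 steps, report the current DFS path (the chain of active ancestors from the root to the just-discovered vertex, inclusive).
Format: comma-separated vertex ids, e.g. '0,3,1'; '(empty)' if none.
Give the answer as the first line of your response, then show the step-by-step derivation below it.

4,6,0,1

step 1: discover 4; path=4; order=4
step 2: discover 6; path=4>6; order=4,6
step 3: discover 0; path=4>6>0; order=4,6,0
step 4: discover 1; path=4>6>0>1; order=4,6,0,1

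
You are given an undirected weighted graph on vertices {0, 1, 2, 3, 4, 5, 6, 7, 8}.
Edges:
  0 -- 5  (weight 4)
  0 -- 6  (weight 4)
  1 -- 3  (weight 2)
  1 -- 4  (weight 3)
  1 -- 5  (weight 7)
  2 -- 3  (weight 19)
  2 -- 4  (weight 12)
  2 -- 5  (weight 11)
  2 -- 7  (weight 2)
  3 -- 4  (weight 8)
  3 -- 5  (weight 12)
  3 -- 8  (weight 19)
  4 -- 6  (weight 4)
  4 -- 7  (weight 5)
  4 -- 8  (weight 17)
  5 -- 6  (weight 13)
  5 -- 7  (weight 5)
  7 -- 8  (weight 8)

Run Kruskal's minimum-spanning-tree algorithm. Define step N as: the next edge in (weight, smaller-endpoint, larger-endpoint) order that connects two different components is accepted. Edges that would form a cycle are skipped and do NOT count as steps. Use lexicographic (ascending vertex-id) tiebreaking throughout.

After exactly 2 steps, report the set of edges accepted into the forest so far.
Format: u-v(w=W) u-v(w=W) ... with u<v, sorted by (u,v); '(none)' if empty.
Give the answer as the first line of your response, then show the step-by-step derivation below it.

1-3(w=2) 2-7(w=2)

step 1: add edge 1-3 (w=2); MST = {1-3(w=2)}
step 2: add edge 2-7 (w=2); MST = {1-3(w=2) 2-7(w=2)}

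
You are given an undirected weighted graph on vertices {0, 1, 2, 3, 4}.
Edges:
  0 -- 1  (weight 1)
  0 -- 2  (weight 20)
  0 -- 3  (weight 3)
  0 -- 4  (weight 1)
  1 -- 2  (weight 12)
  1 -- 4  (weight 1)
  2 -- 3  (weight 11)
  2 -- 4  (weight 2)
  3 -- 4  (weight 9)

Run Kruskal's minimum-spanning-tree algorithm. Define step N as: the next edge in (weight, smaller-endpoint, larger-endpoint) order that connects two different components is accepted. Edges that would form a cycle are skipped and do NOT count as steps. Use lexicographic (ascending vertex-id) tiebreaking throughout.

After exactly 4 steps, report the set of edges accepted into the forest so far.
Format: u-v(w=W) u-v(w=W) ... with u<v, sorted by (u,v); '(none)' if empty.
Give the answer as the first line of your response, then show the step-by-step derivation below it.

0-1(w=1) 0-3(w=3) 0-4(w=1) 2-4(w=2)

step 1: add edge 0-1 (w=1); MST = {0-1(w=1)}
step 2: add edge 0-4 (w=1); MST = {0-1(w=1) 0-4(w=1)}
step 3: add edge 2-4 (w=2); MST = {0-1(w=1) 0-4(w=1) 2-4(w=2)}
step 4: add edge 0-3 (w=3); MST = {0-1(w=1) 0-3(w=3) 0-4(w=1) 2-4(w=2)}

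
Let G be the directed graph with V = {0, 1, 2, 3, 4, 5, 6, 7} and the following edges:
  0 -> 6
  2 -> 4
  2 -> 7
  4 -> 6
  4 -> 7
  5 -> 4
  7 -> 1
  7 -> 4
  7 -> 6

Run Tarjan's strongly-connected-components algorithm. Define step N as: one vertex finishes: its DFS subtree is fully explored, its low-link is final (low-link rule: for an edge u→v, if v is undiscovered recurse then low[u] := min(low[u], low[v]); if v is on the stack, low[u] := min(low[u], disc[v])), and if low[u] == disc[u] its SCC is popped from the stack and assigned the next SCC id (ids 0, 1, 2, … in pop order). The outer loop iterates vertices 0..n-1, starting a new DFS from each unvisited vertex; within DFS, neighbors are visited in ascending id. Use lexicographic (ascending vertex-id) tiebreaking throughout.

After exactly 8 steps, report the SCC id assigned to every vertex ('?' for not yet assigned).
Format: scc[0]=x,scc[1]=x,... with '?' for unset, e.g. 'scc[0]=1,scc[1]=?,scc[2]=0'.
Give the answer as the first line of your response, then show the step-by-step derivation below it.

scc[0]=1,scc[1]=2,scc[2]=4,scc[3]=5,scc[4]=3,scc[5]=6,scc[6]=0,scc[7]=3

step 1: low=(low[0]=0,low[1]=?,low[2]=?,low[3]=?,low[4]=?,low[5]=?,low[6]=1,low[7]=?); scc=(scc[0]=?,scc[1]=?,scc[2]=?,scc[3]=?,scc[4]=?,scc[5]=?,scc[6]=0,scc[7]=?)
step 2: low=(low[0]=0,low[1]=?,low[2]=?,low[3]=?,low[4]=?,low[5]=?,low[6]=1,low[7]=?); scc=(scc[0]=1,scc[1]=?,scc[2]=?,scc[3]=?,scc[4]=?,scc[5]=?,scc[6]=0,scc[7]=?)
step 3: low=(low[0]=0,low[1]=2,low[2]=?,low[3]=?,low[4]=?,low[5]=?,low[6]=1,low[7]=?); scc=(scc[0]=1,scc[1]=2,scc[2]=?,scc[3]=?,scc[4]=?,scc[5]=?,scc[6]=0,scc[7]=?)
step 4: low=(low[0]=0,low[1]=2,low[2]=3,low[3]=?,low[4]=4,low[5]=?,low[6]=1,low[7]=4); scc=(scc[0]=1,scc[1]=2,scc[2]=?,scc[3]=?,scc[4]=?,scc[5]=?,scc[6]=0,scc[7]=?)
step 5: low=(low[0]=0,low[1]=2,low[2]=3,low[3]=?,low[4]=4,low[5]=?,low[6]=1,low[7]=4); scc=(scc[0]=1,scc[1]=2,scc[2]=?,scc[3]=?,scc[4]=3,scc[5]=?,scc[6]=0,scc[7]=3)
step 6: low=(low[0]=0,low[1]=2,low[2]=3,low[3]=?,low[4]=4,low[5]=?,low[6]=1,low[7]=4); scc=(scc[0]=1,scc[1]=2,scc[2]=4,scc[3]=?,scc[4]=3,scc[5]=?,scc[6]=0,scc[7]=3)
step 7: low=(low[0]=0,low[1]=2,low[2]=3,low[3]=6,low[4]=4,low[5]=?,low[6]=1,low[7]=4); scc=(scc[0]=1,scc[1]=2,scc[2]=4,scc[3]=5,scc[4]=3,scc[5]=?,scc[6]=0,scc[7]=3)
step 8: low=(low[0]=0,low[1]=2,low[2]=3,low[3]=6,low[4]=4,low[5]=7,low[6]=1,low[7]=4); scc=(scc[0]=1,scc[1]=2,scc[2]=4,scc[3]=5,scc[4]=3,scc[5]=6,scc[6]=0,scc[7]=3)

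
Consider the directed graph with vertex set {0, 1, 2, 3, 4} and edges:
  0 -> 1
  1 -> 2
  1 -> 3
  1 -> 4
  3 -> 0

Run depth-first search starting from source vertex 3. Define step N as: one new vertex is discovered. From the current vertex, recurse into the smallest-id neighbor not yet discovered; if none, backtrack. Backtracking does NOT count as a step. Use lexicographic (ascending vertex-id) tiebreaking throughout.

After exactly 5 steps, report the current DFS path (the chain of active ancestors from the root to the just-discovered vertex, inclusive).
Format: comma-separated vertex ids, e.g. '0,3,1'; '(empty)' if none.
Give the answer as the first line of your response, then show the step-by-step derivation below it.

3,0,1,4

step 1: discover 3; path=3; order=3
step 2: discover 0; path=3>0; order=3,0
step 3: discover 1; path=3>0>1; order=3,0,1
step 4: discover 2; path=3>0>1>2; order=3,0,1,2
step 5: discover 4; path=3>0>1>4; order=3,0,1,2,4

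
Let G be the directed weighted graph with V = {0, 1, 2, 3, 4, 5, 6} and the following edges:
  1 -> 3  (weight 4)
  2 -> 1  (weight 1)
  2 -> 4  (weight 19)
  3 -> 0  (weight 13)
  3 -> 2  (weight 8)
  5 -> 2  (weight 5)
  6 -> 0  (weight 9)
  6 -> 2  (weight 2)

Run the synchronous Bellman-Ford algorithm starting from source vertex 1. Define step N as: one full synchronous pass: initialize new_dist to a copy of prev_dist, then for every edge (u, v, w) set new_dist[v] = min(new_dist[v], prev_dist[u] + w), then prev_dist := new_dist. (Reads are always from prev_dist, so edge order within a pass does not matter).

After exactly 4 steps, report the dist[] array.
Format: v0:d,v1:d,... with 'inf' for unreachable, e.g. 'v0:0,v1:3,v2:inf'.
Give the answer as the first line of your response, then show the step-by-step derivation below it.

v0:17,v1:0,v2:12,v3:4,v4:31,v5:inf,v6:inf

step 1: dist = v0:inf,v1:0,v2:inf,v3:4,v4:inf,v5:inf,v6:inf
step 2: dist = v0:17,v1:0,v2:12,v3:4,v4:inf,v5:inf,v6:inf
step 3: dist = v0:17,v1:0,v2:12,v3:4,v4:31,v5:inf,v6:inf
step 4: dist = v0:17,v1:0,v2:12,v3:4,v4:31,v5:inf,v6:inf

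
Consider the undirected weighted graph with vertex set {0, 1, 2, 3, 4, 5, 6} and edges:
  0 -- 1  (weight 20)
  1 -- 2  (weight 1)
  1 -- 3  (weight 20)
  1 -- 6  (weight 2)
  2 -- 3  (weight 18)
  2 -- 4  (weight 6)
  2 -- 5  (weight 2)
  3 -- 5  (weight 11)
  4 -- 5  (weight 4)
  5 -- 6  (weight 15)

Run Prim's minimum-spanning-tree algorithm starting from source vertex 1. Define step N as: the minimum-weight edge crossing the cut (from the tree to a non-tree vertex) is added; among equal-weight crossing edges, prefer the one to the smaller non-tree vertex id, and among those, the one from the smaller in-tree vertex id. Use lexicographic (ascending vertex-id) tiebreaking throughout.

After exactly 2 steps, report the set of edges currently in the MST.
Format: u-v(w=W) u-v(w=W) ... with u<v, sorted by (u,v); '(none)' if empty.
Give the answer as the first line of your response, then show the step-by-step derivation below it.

1-2(w=1) 2-5(w=2)

step 1: add edge 1-2 (w=1); MST = {1-2(w=1)}
step 2: add edge 2-5 (w=2); MST = {1-2(w=1) 2-5(w=2)}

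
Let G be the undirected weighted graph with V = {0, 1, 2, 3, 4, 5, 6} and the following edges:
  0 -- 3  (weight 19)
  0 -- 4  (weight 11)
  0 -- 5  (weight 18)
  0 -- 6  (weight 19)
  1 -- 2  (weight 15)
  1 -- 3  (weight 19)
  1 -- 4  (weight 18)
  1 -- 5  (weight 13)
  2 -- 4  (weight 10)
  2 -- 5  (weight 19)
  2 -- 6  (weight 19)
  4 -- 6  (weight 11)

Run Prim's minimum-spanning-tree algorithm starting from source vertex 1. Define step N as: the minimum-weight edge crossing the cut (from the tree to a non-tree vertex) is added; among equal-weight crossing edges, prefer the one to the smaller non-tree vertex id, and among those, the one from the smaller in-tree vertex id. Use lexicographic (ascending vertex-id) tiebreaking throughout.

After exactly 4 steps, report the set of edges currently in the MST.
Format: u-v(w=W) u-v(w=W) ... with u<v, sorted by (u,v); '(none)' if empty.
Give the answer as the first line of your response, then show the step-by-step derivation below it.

0-4(w=11) 1-2(w=15) 1-5(w=13) 2-4(w=10)

step 1: add edge 1-5 (w=13); MST = {1-5(w=13)}
step 2: add edge 1-2 (w=15); MST = {1-2(w=15) 1-5(w=13)}
step 3: add edge 2-4 (w=10); MST = {1-2(w=15) 1-5(w=13) 2-4(w=10)}
step 4: add edge 0-4 (w=11); MST = {0-4(w=11) 1-2(w=15) 1-5(w=13) 2-4(w=10)}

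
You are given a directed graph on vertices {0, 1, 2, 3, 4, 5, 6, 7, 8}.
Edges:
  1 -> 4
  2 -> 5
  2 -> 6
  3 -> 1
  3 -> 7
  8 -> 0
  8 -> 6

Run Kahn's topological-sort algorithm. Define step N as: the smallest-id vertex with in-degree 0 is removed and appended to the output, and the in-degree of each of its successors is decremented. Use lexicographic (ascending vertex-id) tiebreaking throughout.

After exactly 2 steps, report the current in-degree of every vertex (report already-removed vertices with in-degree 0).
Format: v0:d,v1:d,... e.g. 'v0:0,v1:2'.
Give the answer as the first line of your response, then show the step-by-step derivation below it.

v0:1,v1:0,v2:0,v3:0,v4:1,v5:0,v6:1,v7:0,v8:0

step 1: output 2; order=[2]; indeg=(1,1,0,0,1,0,1,1,0)
step 2: output 3; order=[2,3]; indeg=(1,0,0,0,1,0,1,0,0)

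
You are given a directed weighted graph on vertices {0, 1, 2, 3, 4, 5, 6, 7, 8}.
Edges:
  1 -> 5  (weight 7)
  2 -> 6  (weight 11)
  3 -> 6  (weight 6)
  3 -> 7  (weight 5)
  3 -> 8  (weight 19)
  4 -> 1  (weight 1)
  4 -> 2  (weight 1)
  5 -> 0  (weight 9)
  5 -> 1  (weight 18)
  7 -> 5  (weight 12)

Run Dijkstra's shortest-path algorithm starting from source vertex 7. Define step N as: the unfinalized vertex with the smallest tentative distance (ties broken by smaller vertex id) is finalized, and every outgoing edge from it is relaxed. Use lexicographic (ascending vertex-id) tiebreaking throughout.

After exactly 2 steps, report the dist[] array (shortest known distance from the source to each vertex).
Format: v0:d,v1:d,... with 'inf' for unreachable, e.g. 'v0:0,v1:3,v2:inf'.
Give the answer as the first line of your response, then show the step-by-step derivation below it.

v0:21,v1:30,v2:inf,v3:inf,v4:inf,v5:12,v6:inf,v7:0,v8:inf

step 1: dist = v0:inf,v1:inf,v2:inf,v3:inf,v4:inf,v5:12,v6:inf,v7:0,v8:inf
step 2: dist = v0:21,v1:30,v2:inf,v3:inf,v4:inf,v5:12,v6:inf,v7:0,v8:inf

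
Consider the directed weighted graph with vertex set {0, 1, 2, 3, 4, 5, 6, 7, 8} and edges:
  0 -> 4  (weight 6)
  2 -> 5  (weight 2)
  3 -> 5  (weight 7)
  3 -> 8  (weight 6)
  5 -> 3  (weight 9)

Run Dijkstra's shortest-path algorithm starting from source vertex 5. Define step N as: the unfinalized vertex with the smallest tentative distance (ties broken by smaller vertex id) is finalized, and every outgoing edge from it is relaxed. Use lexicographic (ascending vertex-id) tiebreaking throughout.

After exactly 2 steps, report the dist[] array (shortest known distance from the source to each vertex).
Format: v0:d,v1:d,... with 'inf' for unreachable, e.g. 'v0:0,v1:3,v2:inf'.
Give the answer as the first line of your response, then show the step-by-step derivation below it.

v0:inf,v1:inf,v2:inf,v3:9,v4:inf,v5:0,v6:inf,v7:inf,v8:15

step 1: dist = v0:inf,v1:inf,v2:inf,v3:9,v4:inf,v5:0,v6:inf,v7:inf,v8:inf
step 2: dist = v0:inf,v1:inf,v2:inf,v3:9,v4:inf,v5:0,v6:inf,v7:inf,v8:15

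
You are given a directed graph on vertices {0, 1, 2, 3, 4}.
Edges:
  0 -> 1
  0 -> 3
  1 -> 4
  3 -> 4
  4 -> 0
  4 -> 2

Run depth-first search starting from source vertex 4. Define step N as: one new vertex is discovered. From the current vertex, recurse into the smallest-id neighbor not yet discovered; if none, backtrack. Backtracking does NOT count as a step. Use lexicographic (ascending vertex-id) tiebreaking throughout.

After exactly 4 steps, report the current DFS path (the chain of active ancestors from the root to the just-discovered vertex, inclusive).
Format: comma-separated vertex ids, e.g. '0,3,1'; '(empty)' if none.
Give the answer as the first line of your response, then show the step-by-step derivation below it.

4,0,3

step 1: discover 4; path=4; order=4
step 2: discover 0; path=4>0; order=4,0
step 3: discover 1; path=4>0>1; order=4,0,1
step 4: discover 3; path=4>0>3; order=4,0,1,3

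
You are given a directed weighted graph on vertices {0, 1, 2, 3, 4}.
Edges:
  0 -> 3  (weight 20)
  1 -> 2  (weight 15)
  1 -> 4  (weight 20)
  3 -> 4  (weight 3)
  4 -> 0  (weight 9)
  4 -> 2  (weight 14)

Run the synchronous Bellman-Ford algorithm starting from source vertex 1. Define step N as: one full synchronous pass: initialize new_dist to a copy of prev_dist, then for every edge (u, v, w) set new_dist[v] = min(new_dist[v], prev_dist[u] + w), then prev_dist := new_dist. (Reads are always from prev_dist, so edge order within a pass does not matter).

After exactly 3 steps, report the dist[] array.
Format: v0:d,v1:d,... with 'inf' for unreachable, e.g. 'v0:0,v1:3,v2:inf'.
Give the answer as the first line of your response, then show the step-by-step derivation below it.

v0:29,v1:0,v2:15,v3:49,v4:20

step 1: dist = v0:inf,v1:0,v2:15,v3:inf,v4:20
step 2: dist = v0:29,v1:0,v2:15,v3:inf,v4:20
step 3: dist = v0:29,v1:0,v2:15,v3:49,v4:20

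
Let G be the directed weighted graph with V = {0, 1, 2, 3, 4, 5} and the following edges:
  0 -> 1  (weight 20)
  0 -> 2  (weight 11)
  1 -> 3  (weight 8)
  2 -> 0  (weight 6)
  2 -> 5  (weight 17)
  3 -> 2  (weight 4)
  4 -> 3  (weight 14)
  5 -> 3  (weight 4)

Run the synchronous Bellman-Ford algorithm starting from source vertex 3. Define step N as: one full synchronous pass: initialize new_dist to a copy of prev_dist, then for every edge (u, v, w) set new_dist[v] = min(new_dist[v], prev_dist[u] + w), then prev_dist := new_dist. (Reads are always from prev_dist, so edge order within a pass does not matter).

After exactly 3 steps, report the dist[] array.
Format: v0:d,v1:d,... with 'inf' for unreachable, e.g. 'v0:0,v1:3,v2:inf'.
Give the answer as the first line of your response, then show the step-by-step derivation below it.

v0:10,v1:30,v2:4,v3:0,v4:inf,v5:21

step 1: dist = v0:inf,v1:inf,v2:4,v3:0,v4:inf,v5:inf
step 2: dist = v0:10,v1:inf,v2:4,v3:0,v4:inf,v5:21
step 3: dist = v0:10,v1:30,v2:4,v3:0,v4:inf,v5:21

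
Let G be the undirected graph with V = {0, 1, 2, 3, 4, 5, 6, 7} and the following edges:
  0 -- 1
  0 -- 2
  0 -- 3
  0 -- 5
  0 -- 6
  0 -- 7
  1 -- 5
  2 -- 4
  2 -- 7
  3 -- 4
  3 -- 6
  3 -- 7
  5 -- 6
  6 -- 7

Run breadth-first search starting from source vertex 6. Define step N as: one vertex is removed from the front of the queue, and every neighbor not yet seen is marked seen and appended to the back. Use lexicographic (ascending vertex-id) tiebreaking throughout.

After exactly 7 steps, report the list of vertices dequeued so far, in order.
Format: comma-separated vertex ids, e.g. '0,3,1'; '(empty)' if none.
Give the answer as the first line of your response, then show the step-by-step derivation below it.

6,0,3,5,7,1,2

step 1: dequeue 6; queue=[0,3,5,7]; order=6
step 2: dequeue 0; queue=[3,5,7,1,2]; order=6,0
step 3: dequeue 3; queue=[5,7,1,2,4]; order=6,0,3
step 4: dequeue 5; queue=[7,1,2,4]; order=6,0,3,5
step 5: dequeue 7; queue=[1,2,4]; order=6,0,3,5,7
step 6: dequeue 1; queue=[2,4]; order=6,0,3,5,7,1
step 7: dequeue 2; queue=[4]; order=6,0,3,5,7,1,2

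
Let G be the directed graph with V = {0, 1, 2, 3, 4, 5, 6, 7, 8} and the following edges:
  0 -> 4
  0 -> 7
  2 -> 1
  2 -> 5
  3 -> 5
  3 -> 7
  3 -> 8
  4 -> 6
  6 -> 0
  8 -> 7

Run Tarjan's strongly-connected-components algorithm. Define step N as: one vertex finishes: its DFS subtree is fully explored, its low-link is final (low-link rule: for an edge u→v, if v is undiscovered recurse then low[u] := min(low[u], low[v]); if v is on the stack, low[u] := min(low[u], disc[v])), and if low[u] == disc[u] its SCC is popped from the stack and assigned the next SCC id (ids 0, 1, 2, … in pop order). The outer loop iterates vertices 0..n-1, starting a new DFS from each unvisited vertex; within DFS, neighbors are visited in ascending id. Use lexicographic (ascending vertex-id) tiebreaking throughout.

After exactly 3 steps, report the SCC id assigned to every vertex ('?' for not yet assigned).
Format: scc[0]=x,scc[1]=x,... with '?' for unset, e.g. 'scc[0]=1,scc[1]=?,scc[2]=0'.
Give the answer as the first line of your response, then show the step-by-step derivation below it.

scc[0]=?,scc[1]=?,scc[2]=?,scc[3]=?,scc[4]=?,scc[5]=?,scc[6]=?,scc[7]=0,scc[8]=?

step 1: low=(low[0]=0,low[1]=?,low[2]=?,low[3]=?,low[4]=1,low[5]=?,low[6]=0,low[7]=?,low[8]=?); scc=(scc[0]=?,scc[1]=?,scc[2]=?,scc[3]=?,scc[4]=?,scc[5]=?,scc[6]=?,scc[7]=?,scc[8]=?)
step 2: low=(low[0]=0,low[1]=?,low[2]=?,low[3]=?,low[4]=0,low[5]=?,low[6]=0,low[7]=?,low[8]=?); scc=(scc[0]=?,scc[1]=?,scc[2]=?,scc[3]=?,scc[4]=?,scc[5]=?,scc[6]=?,scc[7]=?,scc[8]=?)
step 3: low=(low[0]=0,low[1]=?,low[2]=?,low[3]=?,low[4]=0,low[5]=?,low[6]=0,low[7]=3,low[8]=?); scc=(scc[0]=?,scc[1]=?,scc[2]=?,scc[3]=?,scc[4]=?,scc[5]=?,scc[6]=?,scc[7]=0,scc[8]=?)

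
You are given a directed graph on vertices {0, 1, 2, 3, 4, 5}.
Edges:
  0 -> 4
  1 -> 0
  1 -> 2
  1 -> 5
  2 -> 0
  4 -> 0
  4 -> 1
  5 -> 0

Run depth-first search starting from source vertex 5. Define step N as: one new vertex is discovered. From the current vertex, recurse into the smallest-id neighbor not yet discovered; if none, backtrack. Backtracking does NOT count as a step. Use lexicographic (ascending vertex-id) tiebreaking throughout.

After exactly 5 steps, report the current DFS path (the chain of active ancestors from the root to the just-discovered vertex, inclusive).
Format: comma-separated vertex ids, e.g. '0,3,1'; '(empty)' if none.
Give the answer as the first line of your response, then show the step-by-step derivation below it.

5,0,4,1,2

step 1: discover 5; path=5; order=5
step 2: discover 0; path=5>0; order=5,0
step 3: discover 4; path=5>0>4; order=5,0,4
step 4: discover 1; path=5>0>4>1; order=5,0,4,1
step 5: discover 2; path=5>0>4>1>2; order=5,0,4,1,2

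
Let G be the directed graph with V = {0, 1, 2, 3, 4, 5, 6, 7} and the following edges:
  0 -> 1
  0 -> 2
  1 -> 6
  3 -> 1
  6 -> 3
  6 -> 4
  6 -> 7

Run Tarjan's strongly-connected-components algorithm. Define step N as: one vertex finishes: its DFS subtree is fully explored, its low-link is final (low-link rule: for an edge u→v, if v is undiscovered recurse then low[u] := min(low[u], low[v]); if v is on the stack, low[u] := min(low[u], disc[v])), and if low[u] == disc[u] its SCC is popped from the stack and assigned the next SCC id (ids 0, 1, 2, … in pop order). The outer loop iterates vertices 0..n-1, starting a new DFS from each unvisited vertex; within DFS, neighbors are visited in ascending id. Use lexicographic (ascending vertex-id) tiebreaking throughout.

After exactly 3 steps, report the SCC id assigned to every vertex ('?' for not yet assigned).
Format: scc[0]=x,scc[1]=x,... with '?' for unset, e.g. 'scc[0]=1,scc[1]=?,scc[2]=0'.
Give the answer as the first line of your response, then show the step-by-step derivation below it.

scc[0]=?,scc[1]=?,scc[2]=?,scc[3]=?,scc[4]=0,scc[5]=?,scc[6]=?,scc[7]=1

step 1: low=(low[0]=0,low[1]=1,low[2]=?,low[3]=1,low[4]=?,low[5]=?,low[6]=2,low[7]=?); scc=(scc[0]=?,scc[1]=?,scc[2]=?,scc[3]=?,scc[4]=?,scc[5]=?,scc[6]=?,scc[7]=?)
step 2: low=(low[0]=0,low[1]=1,low[2]=?,low[3]=1,low[4]=4,low[5]=?,low[6]=1,low[7]=?); scc=(scc[0]=?,scc[1]=?,scc[2]=?,scc[3]=?,scc[4]=0,scc[5]=?,scc[6]=?,scc[7]=?)
step 3: low=(low[0]=0,low[1]=1,low[2]=?,low[3]=1,low[4]=4,low[5]=?,low[6]=1,low[7]=5); scc=(scc[0]=?,scc[1]=?,scc[2]=?,scc[3]=?,scc[4]=0,scc[5]=?,scc[6]=?,scc[7]=1)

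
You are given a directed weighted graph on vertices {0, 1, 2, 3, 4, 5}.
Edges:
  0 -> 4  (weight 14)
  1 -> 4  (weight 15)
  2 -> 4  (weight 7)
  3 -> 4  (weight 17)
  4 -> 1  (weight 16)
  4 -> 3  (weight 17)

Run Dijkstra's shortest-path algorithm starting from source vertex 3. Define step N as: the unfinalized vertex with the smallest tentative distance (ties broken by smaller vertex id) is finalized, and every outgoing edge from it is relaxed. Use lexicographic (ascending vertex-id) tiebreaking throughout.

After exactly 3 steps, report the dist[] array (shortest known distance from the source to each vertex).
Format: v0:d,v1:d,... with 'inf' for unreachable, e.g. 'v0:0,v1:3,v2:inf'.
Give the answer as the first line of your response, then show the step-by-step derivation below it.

v0:inf,v1:33,v2:inf,v3:0,v4:17,v5:inf

step 1: dist = v0:inf,v1:inf,v2:inf,v3:0,v4:17,v5:inf
step 2: dist = v0:inf,v1:33,v2:inf,v3:0,v4:17,v5:inf
step 3: dist = v0:inf,v1:33,v2:inf,v3:0,v4:17,v5:inf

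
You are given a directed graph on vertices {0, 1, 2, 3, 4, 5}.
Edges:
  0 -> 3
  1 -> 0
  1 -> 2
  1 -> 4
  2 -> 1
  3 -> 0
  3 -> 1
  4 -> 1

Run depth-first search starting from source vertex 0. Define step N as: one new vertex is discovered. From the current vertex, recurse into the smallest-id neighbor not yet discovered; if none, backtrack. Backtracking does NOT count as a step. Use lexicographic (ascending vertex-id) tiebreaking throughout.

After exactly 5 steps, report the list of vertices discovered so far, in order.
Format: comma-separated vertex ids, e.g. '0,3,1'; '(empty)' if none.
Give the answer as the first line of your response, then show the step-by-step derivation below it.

0,3,1,2,4

step 1: discover 0; path=0; order=0
step 2: discover 3; path=0>3; order=0,3
step 3: discover 1; path=0>3>1; order=0,3,1
step 4: discover 2; path=0>3>1>2; order=0,3,1,2
step 5: discover 4; path=0>3>1>4; order=0,3,1,2,4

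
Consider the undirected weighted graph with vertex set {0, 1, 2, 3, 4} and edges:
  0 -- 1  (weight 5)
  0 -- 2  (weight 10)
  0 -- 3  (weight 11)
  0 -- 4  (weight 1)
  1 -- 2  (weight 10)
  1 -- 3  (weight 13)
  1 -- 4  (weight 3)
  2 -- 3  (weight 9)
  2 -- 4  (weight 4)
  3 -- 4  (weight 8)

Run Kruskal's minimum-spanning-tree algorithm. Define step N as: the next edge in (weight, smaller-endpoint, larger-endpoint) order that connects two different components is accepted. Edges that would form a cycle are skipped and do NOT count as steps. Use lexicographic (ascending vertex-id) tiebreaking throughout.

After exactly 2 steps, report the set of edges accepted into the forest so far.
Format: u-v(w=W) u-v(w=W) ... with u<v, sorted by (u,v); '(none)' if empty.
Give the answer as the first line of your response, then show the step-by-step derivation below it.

0-4(w=1) 1-4(w=3)

step 1: add edge 0-4 (w=1); MST = {0-4(w=1)}
step 2: add edge 1-4 (w=3); MST = {0-4(w=1) 1-4(w=3)}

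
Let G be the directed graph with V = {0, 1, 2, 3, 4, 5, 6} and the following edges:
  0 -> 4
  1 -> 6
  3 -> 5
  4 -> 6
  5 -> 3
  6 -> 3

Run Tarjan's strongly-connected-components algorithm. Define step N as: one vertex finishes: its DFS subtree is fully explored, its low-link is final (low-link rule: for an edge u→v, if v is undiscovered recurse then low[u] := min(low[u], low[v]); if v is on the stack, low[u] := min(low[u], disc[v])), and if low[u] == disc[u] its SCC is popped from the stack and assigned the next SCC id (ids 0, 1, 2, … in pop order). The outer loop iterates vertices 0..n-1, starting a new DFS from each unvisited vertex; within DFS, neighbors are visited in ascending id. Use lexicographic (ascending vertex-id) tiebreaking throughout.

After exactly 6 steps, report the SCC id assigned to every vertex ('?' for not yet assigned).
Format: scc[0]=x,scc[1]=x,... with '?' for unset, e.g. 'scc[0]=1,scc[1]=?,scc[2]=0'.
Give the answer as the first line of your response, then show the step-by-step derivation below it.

scc[0]=3,scc[1]=4,scc[2]=?,scc[3]=0,scc[4]=2,scc[5]=0,scc[6]=1

step 1: low=(low[0]=0,low[1]=?,low[2]=?,low[3]=3,low[4]=1,low[5]=3,low[6]=2); scc=(scc[0]=?,scc[1]=?,scc[2]=?,scc[3]=?,scc[4]=?,scc[5]=?,scc[6]=?)
step 2: low=(low[0]=0,low[1]=?,low[2]=?,low[3]=3,low[4]=1,low[5]=3,low[6]=2); scc=(scc[0]=?,scc[1]=?,scc[2]=?,scc[3]=0,scc[4]=?,scc[5]=0,scc[6]=?)
step 3: low=(low[0]=0,low[1]=?,low[2]=?,low[3]=3,low[4]=1,low[5]=3,low[6]=2); scc=(scc[0]=?,scc[1]=?,scc[2]=?,scc[3]=0,scc[4]=?,scc[5]=0,scc[6]=1)
step 4: low=(low[0]=0,low[1]=?,low[2]=?,low[3]=3,low[4]=1,low[5]=3,low[6]=2); scc=(scc[0]=?,scc[1]=?,scc[2]=?,scc[3]=0,scc[4]=2,scc[5]=0,scc[6]=1)
step 5: low=(low[0]=0,low[1]=?,low[2]=?,low[3]=3,low[4]=1,low[5]=3,low[6]=2); scc=(scc[0]=3,scc[1]=?,scc[2]=?,scc[3]=0,scc[4]=2,scc[5]=0,scc[6]=1)
step 6: low=(low[0]=0,low[1]=5,low[2]=?,low[3]=3,low[4]=1,low[5]=3,low[6]=2); scc=(scc[0]=3,scc[1]=4,scc[2]=?,scc[3]=0,scc[4]=2,scc[5]=0,scc[6]=1)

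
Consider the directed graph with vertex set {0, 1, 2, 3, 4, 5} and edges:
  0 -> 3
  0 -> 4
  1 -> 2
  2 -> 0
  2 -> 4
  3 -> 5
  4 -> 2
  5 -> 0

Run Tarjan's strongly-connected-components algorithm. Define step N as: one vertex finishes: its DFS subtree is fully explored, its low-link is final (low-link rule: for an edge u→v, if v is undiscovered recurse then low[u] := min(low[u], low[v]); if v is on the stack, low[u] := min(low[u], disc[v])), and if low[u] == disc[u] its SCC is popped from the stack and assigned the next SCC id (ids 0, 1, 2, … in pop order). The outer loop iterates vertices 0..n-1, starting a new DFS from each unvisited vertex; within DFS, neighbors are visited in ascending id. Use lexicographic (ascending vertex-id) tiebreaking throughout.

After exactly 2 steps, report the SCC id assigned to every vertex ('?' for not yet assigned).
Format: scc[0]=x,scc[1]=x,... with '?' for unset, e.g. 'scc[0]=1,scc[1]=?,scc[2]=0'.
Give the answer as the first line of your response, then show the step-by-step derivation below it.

scc[0]=?,scc[1]=?,scc[2]=?,scc[3]=?,scc[4]=?,scc[5]=?

step 1: low=(low[0]=0,low[1]=?,low[2]=?,low[3]=1,low[4]=?,low[5]=0); scc=(scc[0]=?,scc[1]=?,scc[2]=?,scc[3]=?,scc[4]=?,scc[5]=?)
step 2: low=(low[0]=0,low[1]=?,low[2]=?,low[3]=0,low[4]=?,low[5]=0); scc=(scc[0]=?,scc[1]=?,scc[2]=?,scc[3]=?,scc[4]=?,scc[5]=?)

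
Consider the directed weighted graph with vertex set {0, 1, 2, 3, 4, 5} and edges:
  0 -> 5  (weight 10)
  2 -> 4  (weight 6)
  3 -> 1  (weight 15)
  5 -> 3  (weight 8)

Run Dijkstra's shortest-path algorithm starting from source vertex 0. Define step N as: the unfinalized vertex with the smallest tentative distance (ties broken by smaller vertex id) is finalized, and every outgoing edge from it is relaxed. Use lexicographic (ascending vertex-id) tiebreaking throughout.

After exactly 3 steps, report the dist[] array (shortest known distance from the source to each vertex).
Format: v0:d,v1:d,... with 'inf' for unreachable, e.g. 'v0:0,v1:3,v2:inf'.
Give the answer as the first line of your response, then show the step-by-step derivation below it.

v0:0,v1:33,v2:inf,v3:18,v4:inf,v5:10

step 1: dist = v0:0,v1:inf,v2:inf,v3:inf,v4:inf,v5:10
step 2: dist = v0:0,v1:inf,v2:inf,v3:18,v4:inf,v5:10
step 3: dist = v0:0,v1:33,v2:inf,v3:18,v4:inf,v5:10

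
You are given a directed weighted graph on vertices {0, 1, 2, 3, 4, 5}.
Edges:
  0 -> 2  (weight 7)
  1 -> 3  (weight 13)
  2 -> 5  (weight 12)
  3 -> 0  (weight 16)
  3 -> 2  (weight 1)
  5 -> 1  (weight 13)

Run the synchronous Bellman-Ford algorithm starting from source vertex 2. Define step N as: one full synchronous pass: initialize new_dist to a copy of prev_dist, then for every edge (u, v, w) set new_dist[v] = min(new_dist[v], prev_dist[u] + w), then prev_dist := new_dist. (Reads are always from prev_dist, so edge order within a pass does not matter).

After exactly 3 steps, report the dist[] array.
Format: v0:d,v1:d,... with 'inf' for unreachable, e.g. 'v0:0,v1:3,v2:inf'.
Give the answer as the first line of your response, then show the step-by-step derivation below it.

v0:inf,v1:25,v2:0,v3:38,v4:inf,v5:12

step 1: dist = v0:inf,v1:inf,v2:0,v3:inf,v4:inf,v5:12
step 2: dist = v0:inf,v1:25,v2:0,v3:inf,v4:inf,v5:12
step 3: dist = v0:inf,v1:25,v2:0,v3:38,v4:inf,v5:12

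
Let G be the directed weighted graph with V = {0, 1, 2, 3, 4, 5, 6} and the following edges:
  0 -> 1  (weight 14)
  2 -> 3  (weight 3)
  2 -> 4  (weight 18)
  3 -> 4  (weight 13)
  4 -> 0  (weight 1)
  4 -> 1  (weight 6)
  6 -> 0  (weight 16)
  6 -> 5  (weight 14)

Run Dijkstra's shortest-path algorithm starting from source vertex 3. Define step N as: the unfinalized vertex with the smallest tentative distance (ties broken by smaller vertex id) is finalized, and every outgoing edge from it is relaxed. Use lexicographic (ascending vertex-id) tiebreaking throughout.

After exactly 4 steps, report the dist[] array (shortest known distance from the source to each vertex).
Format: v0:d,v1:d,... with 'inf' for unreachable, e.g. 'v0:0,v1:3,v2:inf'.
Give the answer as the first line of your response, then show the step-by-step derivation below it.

v0:14,v1:19,v2:inf,v3:0,v4:13,v5:inf,v6:inf

step 1: dist = v0:inf,v1:inf,v2:inf,v3:0,v4:13,v5:inf,v6:inf
step 2: dist = v0:14,v1:19,v2:inf,v3:0,v4:13,v5:inf,v6:inf
step 3: dist = v0:14,v1:19,v2:inf,v3:0,v4:13,v5:inf,v6:inf
step 4: dist = v0:14,v1:19,v2:inf,v3:0,v4:13,v5:inf,v6:inf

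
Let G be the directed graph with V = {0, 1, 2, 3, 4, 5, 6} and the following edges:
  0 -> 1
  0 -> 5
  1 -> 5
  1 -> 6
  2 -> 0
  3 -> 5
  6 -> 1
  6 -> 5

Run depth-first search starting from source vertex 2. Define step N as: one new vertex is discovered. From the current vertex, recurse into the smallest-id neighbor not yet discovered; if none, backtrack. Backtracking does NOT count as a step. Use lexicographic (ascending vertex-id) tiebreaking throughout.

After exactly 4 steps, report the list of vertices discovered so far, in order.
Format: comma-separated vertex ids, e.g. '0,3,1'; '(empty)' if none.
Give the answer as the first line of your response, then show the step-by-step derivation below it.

2,0,1,5

step 1: discover 2; path=2; order=2
step 2: discover 0; path=2>0; order=2,0
step 3: discover 1; path=2>0>1; order=2,0,1
step 4: discover 5; path=2>0>1>5; order=2,0,1,5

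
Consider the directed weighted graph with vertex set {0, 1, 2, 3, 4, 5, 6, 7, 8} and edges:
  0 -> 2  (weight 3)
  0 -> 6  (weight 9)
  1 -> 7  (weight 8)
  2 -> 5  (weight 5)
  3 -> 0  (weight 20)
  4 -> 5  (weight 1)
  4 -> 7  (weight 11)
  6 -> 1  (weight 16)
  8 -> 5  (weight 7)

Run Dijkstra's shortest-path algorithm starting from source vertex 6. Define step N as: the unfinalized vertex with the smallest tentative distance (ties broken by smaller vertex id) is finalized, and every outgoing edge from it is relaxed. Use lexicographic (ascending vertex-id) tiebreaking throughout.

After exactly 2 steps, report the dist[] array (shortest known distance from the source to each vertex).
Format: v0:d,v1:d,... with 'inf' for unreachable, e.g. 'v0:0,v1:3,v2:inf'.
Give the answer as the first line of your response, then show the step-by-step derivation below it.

v0:inf,v1:16,v2:inf,v3:inf,v4:inf,v5:inf,v6:0,v7:24,v8:inf

step 1: dist = v0:inf,v1:16,v2:inf,v3:inf,v4:inf,v5:inf,v6:0,v7:inf,v8:inf
step 2: dist = v0:inf,v1:16,v2:inf,v3:inf,v4:inf,v5:inf,v6:0,v7:24,v8:inf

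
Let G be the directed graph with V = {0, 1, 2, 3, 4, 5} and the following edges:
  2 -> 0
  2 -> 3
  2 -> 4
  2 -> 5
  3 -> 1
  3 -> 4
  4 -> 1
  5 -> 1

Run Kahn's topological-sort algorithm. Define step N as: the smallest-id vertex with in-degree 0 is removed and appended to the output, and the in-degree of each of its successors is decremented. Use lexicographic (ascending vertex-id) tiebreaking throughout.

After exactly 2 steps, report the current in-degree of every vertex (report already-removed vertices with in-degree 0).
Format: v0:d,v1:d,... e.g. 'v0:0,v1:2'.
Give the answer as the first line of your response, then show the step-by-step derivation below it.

v0:0,v1:3,v2:0,v3:0,v4:1,v5:0

step 1: output 2; order=[2]; indeg=(0,3,0,0,1,0)
step 2: output 0; order=[2,0]; indeg=(0,3,0,0,1,0)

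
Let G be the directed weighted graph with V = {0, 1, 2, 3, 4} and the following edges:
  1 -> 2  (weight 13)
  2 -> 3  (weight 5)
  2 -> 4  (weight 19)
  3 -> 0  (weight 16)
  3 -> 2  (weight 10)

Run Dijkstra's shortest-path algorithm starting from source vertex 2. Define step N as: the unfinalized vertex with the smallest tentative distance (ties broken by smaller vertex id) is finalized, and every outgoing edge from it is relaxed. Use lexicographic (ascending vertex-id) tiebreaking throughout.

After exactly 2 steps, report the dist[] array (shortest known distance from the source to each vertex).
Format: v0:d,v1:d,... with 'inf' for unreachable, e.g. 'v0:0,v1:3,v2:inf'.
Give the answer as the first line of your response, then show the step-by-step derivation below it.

v0:21,v1:inf,v2:0,v3:5,v4:19

step 1: dist = v0:inf,v1:inf,v2:0,v3:5,v4:19
step 2: dist = v0:21,v1:inf,v2:0,v3:5,v4:19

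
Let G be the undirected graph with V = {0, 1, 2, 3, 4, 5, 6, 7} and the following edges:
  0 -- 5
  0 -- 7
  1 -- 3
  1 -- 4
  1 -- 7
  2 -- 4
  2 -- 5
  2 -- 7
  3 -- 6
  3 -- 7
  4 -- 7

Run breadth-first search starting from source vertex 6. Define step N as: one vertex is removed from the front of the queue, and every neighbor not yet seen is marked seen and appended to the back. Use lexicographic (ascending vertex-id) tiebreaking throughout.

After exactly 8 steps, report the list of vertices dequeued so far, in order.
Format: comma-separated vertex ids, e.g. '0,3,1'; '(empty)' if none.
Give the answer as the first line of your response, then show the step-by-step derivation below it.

6,3,1,7,4,0,2,5

step 1: dequeue 6; queue=[3]; order=6
step 2: dequeue 3; queue=[1,7]; order=6,3
step 3: dequeue 1; queue=[7,4]; order=6,3,1
step 4: dequeue 7; queue=[4,0,2]; order=6,3,1,7
step 5: dequeue 4; queue=[0,2]; order=6,3,1,7,4
step 6: dequeue 0; queue=[2,5]; order=6,3,1,7,4,0
step 7: dequeue 2; queue=[5]; order=6,3,1,7,4,0,2
step 8: dequeue 5; queue=[(empty)]; order=6,3,1,7,4,0,2,5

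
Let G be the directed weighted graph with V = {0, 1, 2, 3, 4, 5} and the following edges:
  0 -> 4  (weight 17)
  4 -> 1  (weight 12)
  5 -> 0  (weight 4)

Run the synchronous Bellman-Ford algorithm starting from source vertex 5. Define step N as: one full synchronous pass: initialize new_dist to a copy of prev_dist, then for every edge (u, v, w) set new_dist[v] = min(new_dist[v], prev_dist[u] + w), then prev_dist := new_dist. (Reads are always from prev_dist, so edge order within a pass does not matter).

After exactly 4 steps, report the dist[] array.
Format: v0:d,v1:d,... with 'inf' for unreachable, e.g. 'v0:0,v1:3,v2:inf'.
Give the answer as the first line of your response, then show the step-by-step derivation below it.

v0:4,v1:33,v2:inf,v3:inf,v4:21,v5:0

step 1: dist = v0:4,v1:inf,v2:inf,v3:inf,v4:inf,v5:0
step 2: dist = v0:4,v1:inf,v2:inf,v3:inf,v4:21,v5:0
step 3: dist = v0:4,v1:33,v2:inf,v3:inf,v4:21,v5:0
step 4: dist = v0:4,v1:33,v2:inf,v3:inf,v4:21,v5:0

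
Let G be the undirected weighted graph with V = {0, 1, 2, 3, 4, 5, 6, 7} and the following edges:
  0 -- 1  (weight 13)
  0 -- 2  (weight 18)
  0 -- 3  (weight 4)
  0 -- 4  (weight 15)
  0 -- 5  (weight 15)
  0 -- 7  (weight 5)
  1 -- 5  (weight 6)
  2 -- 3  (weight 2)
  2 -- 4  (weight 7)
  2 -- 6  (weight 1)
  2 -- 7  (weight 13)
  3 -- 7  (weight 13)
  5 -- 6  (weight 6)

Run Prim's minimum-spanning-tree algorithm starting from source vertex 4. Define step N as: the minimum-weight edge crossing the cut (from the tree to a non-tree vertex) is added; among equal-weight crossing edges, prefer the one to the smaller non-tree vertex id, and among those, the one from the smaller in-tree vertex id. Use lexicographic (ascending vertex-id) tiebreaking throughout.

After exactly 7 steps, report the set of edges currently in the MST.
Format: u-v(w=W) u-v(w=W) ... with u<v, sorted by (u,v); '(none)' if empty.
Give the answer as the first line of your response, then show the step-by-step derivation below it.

0-3(w=4) 0-7(w=5) 1-5(w=6) 2-3(w=2) 2-4(w=7) 2-6(w=1) 5-6(w=6)

step 1: add edge 2-4 (w=7); MST = {2-4(w=7)}
step 2: add edge 2-6 (w=1); MST = {2-4(w=7) 2-6(w=1)}
step 3: add edge 2-3 (w=2); MST = {2-3(w=2) 2-4(w=7) 2-6(w=1)}
step 4: add edge 0-3 (w=4); MST = {0-3(w=4) 2-3(w=2) 2-4(w=7) 2-6(w=1)}
step 5: add edge 0-7 (w=5); MST = {0-3(w=4) 0-7(w=5) 2-3(w=2) 2-4(w=7) 2-6(w=1)}
step 6: add edge 5-6 (w=6); MST = {0-3(w=4) 0-7(w=5) 2-3(w=2) 2-4(w=7) 2-6(w=1) 5-6(w=6)}
step 7: add edge 1-5 (w=6); MST = {0-3(w=4) 0-7(w=5) 1-5(w=6) 2-3(w=2) 2-4(w=7) 2-6(w=1) 5-6(w=6)}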